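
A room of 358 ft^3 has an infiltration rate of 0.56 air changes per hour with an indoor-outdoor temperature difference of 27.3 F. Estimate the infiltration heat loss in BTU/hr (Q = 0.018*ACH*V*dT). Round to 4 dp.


Q = 0.018 * 0.56 * 358 * 27.3 = 98.5159 BTU/hr

98.5159 BTU/hr


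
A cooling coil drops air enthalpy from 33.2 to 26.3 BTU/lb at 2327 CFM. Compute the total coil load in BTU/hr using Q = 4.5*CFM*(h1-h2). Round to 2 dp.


Q = 4.5 * 2327 * (33.2 - 26.3) = 72253.35 BTU/hr

72253.35 BTU/hr


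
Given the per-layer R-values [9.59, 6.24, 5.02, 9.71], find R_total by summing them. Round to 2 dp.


R_total = 9.59 + 6.24 + 5.02 + 9.71 = 30.56

30.56


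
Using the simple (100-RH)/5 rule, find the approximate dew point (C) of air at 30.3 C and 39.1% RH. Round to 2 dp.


Td = 30.3 - (100-39.1)/5 = 18.12 C

18.12 C


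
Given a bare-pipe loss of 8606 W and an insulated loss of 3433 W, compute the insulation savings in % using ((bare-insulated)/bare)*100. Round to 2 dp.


Savings = ((8606-3433)/8606)*100 = 60.11 %

60.11 %


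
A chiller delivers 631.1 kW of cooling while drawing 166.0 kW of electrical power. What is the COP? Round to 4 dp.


COP = 631.1 / 166.0 = 3.8018

3.8018


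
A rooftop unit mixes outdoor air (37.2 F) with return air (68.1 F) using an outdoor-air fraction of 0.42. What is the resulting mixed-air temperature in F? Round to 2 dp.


T_mix = 0.42*37.2 + 0.58*68.1 = 55.12 F

55.12 F


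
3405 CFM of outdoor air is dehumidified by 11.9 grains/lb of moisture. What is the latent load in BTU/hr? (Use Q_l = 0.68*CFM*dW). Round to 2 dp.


Q = 0.68 * 3405 * 11.9 = 27553.26 BTU/hr

27553.26 BTU/hr


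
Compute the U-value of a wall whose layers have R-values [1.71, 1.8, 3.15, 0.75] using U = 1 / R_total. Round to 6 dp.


R_total = 1.71 + 1.8 + 3.15 + 0.75 = 7.41
U = 1/7.41 = 0.134953

0.134953


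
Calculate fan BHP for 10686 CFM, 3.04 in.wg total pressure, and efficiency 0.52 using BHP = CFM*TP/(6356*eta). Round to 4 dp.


BHP = 10686 * 3.04 / (6356 * 0.52) = 9.8288 hp

9.8288 hp


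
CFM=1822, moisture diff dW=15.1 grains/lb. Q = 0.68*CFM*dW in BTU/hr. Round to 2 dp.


Q = 0.68 * 1822 * 15.1 = 18708.30 BTU/hr

18708.30 BTU/hr


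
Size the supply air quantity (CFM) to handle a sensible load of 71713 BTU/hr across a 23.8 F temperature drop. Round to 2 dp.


CFM = 71713 / (1.08 * 23.8) = 2789.95

2789.95 CFM


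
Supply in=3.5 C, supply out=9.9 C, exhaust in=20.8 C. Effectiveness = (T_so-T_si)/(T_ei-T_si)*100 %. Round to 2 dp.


eff = (9.9-3.5)/(20.8-3.5)*100 = 36.99 %

36.99 %


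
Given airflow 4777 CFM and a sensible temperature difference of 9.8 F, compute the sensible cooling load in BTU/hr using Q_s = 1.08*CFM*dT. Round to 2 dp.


Q = 1.08 * 4777 * 9.8 = 50559.77 BTU/hr

50559.77 BTU/hr


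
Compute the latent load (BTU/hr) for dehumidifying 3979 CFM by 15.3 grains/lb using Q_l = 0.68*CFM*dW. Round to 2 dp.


Q = 0.68 * 3979 * 15.3 = 41397.52 BTU/hr

41397.52 BTU/hr


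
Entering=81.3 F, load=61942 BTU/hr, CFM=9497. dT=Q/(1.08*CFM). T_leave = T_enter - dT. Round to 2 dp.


dT = 61942/(1.08*9497) = 6.0391
T_leave = 81.3 - 6.0391 = 75.26 F

75.26 F


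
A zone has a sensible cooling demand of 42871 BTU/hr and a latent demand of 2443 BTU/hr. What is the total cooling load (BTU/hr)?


Qt = 42871 + 2443 = 45314 BTU/hr

45314 BTU/hr


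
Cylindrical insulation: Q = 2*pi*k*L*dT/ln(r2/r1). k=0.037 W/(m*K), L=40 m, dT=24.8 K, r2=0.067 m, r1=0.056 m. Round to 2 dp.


Q = 2*pi*0.037*40*24.8/ln(0.067/0.056) = 1285.92 W

1285.92 W


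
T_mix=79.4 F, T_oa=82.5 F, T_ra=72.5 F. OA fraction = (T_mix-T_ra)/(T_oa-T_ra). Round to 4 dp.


frac = (79.4 - 72.5) / (82.5 - 72.5) = 0.6900

0.6900


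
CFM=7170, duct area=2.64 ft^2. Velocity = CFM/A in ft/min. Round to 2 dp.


V = 7170 / 2.64 = 2715.91 ft/min

2715.91 ft/min


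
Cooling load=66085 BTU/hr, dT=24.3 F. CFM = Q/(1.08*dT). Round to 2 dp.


CFM = 66085 / (1.08 * 24.3) = 2518.10

2518.10 CFM


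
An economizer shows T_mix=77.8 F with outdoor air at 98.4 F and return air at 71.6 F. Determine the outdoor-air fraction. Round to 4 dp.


frac = (77.8 - 71.6) / (98.4 - 71.6) = 0.2313

0.2313


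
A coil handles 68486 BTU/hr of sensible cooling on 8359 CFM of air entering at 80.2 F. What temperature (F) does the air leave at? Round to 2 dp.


dT = 68486/(1.08*8359) = 7.5862
T_leave = 80.2 - 7.5862 = 72.61 F

72.61 F


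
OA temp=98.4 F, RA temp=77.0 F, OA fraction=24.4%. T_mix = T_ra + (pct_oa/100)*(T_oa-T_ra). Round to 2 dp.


T_mix = 77.0 + (24.4/100)*(98.4-77.0) = 82.22 F

82.22 F


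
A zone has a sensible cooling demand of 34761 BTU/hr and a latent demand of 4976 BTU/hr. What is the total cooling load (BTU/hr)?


Qt = 34761 + 4976 = 39737 BTU/hr

39737 BTU/hr


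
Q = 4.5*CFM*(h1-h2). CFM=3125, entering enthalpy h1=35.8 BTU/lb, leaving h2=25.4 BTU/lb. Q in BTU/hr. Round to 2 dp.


Q = 4.5 * 3125 * (35.8 - 25.4) = 146250.00 BTU/hr

146250.00 BTU/hr


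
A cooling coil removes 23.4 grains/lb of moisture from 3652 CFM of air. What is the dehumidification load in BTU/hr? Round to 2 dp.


Q = 0.68 * 3652 * 23.4 = 58110.62 BTU/hr

58110.62 BTU/hr


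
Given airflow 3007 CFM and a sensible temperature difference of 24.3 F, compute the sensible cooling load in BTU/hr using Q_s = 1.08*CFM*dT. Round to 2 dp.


Q = 1.08 * 3007 * 24.3 = 78915.71 BTU/hr

78915.71 BTU/hr


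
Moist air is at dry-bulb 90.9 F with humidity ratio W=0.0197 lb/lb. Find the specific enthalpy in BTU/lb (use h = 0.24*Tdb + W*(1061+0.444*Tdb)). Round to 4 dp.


h = 0.24*90.9 + 0.0197*(1061+0.444*90.9) = 43.5128 BTU/lb

43.5128 BTU/lb


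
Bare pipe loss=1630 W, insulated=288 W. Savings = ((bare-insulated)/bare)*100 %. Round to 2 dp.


Savings = ((1630-288)/1630)*100 = 82.33 %

82.33 %


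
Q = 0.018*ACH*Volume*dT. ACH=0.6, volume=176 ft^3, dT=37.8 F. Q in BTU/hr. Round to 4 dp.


Q = 0.018 * 0.6 * 176 * 37.8 = 71.8502 BTU/hr

71.8502 BTU/hr


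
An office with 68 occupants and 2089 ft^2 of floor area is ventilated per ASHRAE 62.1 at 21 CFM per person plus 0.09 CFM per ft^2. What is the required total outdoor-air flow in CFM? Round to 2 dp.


Total = 68*21 + 2089*0.09 = 1616.01 CFM

1616.01 CFM


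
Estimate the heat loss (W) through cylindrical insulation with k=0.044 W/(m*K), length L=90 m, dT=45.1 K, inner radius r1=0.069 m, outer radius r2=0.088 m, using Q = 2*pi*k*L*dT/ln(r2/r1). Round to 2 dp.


Q = 2*pi*0.044*90*45.1/ln(0.088/0.069) = 4613.54 W

4613.54 W


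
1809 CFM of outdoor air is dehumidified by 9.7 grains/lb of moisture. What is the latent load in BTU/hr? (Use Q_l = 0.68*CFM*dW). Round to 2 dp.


Q = 0.68 * 1809 * 9.7 = 11932.16 BTU/hr

11932.16 BTU/hr


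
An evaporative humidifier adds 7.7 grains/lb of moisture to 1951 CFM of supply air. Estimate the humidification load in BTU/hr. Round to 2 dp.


Q = 0.68 * 1951 * 7.7 = 10215.44 BTU/hr

10215.44 BTU/hr


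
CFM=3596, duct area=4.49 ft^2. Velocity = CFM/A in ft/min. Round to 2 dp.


V = 3596 / 4.49 = 800.89 ft/min

800.89 ft/min


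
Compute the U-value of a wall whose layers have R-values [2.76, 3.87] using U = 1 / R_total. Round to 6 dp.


R_total = 2.76 + 3.87 = 6.63
U = 1/6.63 = 0.150830

0.150830


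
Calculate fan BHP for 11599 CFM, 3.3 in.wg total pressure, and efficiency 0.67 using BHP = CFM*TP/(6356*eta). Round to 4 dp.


BHP = 11599 * 3.3 / (6356 * 0.67) = 8.9883 hp

8.9883 hp


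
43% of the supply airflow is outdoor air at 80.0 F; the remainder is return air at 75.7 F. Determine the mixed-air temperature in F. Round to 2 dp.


T_mix = 0.43*80.0 + 0.57*75.7 = 77.55 F

77.55 F


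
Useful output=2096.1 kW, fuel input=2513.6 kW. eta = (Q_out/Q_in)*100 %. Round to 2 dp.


eta = (2096.1/2513.6)*100 = 83.39 %

83.39 %


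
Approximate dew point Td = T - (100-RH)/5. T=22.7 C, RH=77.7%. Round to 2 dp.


Td = 22.7 - (100-77.7)/5 = 18.24 C

18.24 C


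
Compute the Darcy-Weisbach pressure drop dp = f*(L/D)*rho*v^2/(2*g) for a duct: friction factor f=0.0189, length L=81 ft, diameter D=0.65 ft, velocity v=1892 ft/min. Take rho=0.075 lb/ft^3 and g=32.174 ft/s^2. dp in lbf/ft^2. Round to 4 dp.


v_fps = 1892/60 = 31.5333 ft/s
dp = 0.0189*(81/0.65)*0.075*31.5333^2/(2*32.174) = 2.7296 lbf/ft^2

2.7296 lbf/ft^2


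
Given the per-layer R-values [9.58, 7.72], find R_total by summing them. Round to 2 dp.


R_total = 9.58 + 7.72 = 17.30

17.30


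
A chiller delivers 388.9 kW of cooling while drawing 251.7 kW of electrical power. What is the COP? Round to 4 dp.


COP = 388.9 / 251.7 = 1.5451

1.5451


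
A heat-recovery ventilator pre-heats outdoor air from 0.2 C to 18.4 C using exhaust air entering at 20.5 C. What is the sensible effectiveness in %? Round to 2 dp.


eff = (18.4-0.2)/(20.5-0.2)*100 = 89.66 %

89.66 %


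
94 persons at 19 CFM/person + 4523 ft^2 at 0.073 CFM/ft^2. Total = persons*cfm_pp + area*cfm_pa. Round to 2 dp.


Total = 94*19 + 4523*0.073 = 2116.18 CFM

2116.18 CFM


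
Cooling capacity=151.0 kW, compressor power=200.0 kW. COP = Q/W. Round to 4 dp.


COP = 151.0 / 200.0 = 0.7550

0.7550


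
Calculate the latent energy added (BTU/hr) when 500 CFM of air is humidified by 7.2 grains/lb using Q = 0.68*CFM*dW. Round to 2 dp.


Q = 0.68 * 500 * 7.2 = 2448.00 BTU/hr

2448.00 BTU/hr


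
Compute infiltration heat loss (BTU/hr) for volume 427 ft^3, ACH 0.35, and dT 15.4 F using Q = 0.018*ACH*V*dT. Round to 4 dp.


Q = 0.018 * 0.35 * 427 * 15.4 = 41.4275 BTU/hr

41.4275 BTU/hr


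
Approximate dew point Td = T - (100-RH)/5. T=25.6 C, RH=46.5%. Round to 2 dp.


Td = 25.6 - (100-46.5)/5 = 14.90 C

14.90 C


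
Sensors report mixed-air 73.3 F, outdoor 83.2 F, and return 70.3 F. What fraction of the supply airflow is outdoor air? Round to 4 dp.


frac = (73.3 - 70.3) / (83.2 - 70.3) = 0.2326

0.2326


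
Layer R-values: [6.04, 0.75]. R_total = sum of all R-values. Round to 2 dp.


R_total = 6.04 + 0.75 = 6.79

6.79


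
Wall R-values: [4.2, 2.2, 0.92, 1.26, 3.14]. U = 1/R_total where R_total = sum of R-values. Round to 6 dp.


R_total = 4.2 + 2.2 + 0.92 + 1.26 + 3.14 = 11.72
U = 1/11.72 = 0.085324

0.085324


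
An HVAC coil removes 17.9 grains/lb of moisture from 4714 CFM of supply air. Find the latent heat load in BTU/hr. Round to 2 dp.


Q = 0.68 * 4714 * 17.9 = 57378.81 BTU/hr

57378.81 BTU/hr


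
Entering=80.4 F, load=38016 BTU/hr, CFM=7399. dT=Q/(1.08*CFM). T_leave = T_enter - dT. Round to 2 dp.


dT = 38016/(1.08*7399) = 4.7574
T_leave = 80.4 - 4.7574 = 75.64 F

75.64 F


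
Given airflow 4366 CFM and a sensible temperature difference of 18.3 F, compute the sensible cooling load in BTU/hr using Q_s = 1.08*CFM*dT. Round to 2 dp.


Q = 1.08 * 4366 * 18.3 = 86289.62 BTU/hr

86289.62 BTU/hr


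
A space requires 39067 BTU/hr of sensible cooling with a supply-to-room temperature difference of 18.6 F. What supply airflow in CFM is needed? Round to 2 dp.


CFM = 39067 / (1.08 * 18.6) = 1944.79

1944.79 CFM


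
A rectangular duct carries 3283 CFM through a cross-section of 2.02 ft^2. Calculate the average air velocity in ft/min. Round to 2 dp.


V = 3283 / 2.02 = 1625.25 ft/min

1625.25 ft/min


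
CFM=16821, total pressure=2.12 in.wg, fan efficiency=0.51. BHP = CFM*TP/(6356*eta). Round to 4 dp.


BHP = 16821 * 2.12 / (6356 * 0.51) = 11.0010 hp

11.0010 hp


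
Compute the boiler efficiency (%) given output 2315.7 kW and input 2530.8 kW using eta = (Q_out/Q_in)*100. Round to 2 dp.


eta = (2315.7/2530.8)*100 = 91.50 %

91.50 %


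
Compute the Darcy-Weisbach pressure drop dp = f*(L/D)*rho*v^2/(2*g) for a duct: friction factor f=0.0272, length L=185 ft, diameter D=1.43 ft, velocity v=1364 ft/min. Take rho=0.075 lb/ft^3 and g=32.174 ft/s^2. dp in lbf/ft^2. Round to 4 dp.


v_fps = 1364/60 = 22.7333 ft/s
dp = 0.0272*(185/1.43)*0.075*22.7333^2/(2*32.174) = 2.1196 lbf/ft^2

2.1196 lbf/ft^2


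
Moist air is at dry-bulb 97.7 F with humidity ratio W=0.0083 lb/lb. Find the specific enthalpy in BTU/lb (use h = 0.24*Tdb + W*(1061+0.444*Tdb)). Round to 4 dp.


h = 0.24*97.7 + 0.0083*(1061+0.444*97.7) = 32.6143 BTU/lb

32.6143 BTU/lb


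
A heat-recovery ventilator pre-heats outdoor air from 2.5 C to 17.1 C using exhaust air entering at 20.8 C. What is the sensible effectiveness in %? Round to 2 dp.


eff = (17.1-2.5)/(20.8-2.5)*100 = 79.78 %

79.78 %


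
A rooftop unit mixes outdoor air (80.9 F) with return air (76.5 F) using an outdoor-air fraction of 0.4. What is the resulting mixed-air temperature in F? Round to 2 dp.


T_mix = 0.4*80.9 + 0.6*76.5 = 78.26 F

78.26 F


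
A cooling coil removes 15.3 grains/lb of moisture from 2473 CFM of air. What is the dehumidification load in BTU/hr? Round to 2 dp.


Q = 0.68 * 2473 * 15.3 = 25729.09 BTU/hr

25729.09 BTU/hr


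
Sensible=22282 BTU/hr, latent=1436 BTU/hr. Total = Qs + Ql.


Qt = 22282 + 1436 = 23718 BTU/hr

23718 BTU/hr


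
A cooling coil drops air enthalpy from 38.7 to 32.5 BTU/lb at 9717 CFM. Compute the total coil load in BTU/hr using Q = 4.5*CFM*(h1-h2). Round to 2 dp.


Q = 4.5 * 9717 * (38.7 - 32.5) = 271104.30 BTU/hr

271104.30 BTU/hr


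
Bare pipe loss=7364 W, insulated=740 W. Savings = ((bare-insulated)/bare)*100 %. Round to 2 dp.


Savings = ((7364-740)/7364)*100 = 89.95 %

89.95 %


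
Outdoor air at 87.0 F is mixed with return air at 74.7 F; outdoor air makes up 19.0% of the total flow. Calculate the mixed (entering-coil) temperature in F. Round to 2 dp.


T_mix = 74.7 + (19.0/100)*(87.0-74.7) = 77.04 F

77.04 F


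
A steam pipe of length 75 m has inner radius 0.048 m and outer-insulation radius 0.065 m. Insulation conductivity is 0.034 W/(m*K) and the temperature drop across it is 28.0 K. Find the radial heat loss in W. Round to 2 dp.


Q = 2*pi*0.034*75*28.0/ln(0.065/0.048) = 1479.68 W

1479.68 W


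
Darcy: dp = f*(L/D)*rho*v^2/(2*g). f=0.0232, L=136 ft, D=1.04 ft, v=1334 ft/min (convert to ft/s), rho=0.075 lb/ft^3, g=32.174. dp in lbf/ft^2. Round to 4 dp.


v_fps = 1334/60 = 22.2333 ft/s
dp = 0.0232*(136/1.04)*0.075*22.2333^2/(2*32.174) = 1.7479 lbf/ft^2

1.7479 lbf/ft^2


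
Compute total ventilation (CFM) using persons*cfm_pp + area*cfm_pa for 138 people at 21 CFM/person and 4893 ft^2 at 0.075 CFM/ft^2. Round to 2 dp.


Total = 138*21 + 4893*0.075 = 3264.98 CFM

3264.98 CFM


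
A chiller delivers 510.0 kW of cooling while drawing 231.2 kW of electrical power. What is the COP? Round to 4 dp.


COP = 510.0 / 231.2 = 2.2059

2.2059


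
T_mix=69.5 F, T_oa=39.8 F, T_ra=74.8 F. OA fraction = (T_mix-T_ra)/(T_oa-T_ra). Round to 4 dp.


frac = (69.5 - 74.8) / (39.8 - 74.8) = 0.1514

0.1514


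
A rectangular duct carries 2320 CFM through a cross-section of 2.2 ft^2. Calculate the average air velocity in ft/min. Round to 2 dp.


V = 2320 / 2.2 = 1054.55 ft/min

1054.55 ft/min


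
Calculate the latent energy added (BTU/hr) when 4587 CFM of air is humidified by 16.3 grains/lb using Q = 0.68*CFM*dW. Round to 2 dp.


Q = 0.68 * 4587 * 16.3 = 50842.31 BTU/hr

50842.31 BTU/hr


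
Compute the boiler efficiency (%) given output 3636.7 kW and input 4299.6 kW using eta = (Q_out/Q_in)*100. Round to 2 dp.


eta = (3636.7/4299.6)*100 = 84.58 %

84.58 %


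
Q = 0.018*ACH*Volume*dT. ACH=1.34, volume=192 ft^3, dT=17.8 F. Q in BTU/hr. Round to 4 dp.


Q = 0.018 * 1.34 * 192 * 17.8 = 82.4325 BTU/hr

82.4325 BTU/hr


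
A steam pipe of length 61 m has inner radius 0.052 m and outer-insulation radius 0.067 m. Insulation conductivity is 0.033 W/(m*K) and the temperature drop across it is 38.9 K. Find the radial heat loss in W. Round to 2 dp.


Q = 2*pi*0.033*61*38.9/ln(0.067/0.052) = 1941.26 W

1941.26 W


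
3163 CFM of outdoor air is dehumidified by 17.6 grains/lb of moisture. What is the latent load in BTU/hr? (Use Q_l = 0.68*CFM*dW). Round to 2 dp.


Q = 0.68 * 3163 * 17.6 = 37854.78 BTU/hr

37854.78 BTU/hr


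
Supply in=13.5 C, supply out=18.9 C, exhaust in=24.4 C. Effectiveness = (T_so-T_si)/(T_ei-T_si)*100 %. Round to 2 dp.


eff = (18.9-13.5)/(24.4-13.5)*100 = 49.54 %

49.54 %


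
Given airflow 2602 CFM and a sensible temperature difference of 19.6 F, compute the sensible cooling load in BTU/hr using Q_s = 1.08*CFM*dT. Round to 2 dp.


Q = 1.08 * 2602 * 19.6 = 55079.14 BTU/hr

55079.14 BTU/hr


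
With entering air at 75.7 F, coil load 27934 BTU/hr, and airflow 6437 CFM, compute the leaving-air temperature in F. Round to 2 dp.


dT = 27934/(1.08*6437) = 4.0181
T_leave = 75.7 - 4.0181 = 71.68 F

71.68 F


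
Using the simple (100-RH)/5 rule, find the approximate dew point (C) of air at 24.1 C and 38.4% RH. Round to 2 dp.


Td = 24.1 - (100-38.4)/5 = 11.78 C

11.78 C


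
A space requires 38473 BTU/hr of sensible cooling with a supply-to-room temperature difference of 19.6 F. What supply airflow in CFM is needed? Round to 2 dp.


CFM = 38473 / (1.08 * 19.6) = 1817.51

1817.51 CFM


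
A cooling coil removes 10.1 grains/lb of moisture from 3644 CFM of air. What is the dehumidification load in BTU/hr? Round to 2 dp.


Q = 0.68 * 3644 * 10.1 = 25026.99 BTU/hr

25026.99 BTU/hr


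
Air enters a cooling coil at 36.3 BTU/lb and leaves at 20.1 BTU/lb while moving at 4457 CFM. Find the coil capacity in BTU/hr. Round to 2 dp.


Q = 4.5 * 4457 * (36.3 - 20.1) = 324915.30 BTU/hr

324915.30 BTU/hr


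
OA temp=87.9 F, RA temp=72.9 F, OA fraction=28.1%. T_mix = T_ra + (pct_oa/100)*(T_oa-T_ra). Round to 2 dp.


T_mix = 72.9 + (28.1/100)*(87.9-72.9) = 77.12 F

77.12 F


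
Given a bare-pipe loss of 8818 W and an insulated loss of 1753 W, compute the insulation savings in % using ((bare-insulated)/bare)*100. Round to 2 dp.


Savings = ((8818-1753)/8818)*100 = 80.12 %

80.12 %


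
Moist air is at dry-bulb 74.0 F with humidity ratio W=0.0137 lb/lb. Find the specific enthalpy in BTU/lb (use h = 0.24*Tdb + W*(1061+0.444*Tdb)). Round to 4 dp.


h = 0.24*74.0 + 0.0137*(1061+0.444*74.0) = 32.7458 BTU/lb

32.7458 BTU/lb


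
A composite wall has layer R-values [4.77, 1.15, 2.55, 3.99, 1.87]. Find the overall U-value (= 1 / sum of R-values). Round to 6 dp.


R_total = 4.77 + 1.15 + 2.55 + 3.99 + 1.87 = 14.33
U = 1/14.33 = 0.069784

0.069784


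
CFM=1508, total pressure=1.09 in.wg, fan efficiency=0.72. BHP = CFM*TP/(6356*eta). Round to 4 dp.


BHP = 1508 * 1.09 / (6356 * 0.72) = 0.3592 hp

0.3592 hp


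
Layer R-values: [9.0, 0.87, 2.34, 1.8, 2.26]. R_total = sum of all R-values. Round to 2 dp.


R_total = 9.0 + 0.87 + 2.34 + 1.8 + 2.26 = 16.27

16.27


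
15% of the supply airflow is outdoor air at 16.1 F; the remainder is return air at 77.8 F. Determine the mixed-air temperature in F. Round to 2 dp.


T_mix = 0.15*16.1 + 0.85*77.8 = 68.55 F

68.55 F


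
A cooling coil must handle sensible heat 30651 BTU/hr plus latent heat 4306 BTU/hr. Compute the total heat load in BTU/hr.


Qt = 30651 + 4306 = 34957 BTU/hr

34957 BTU/hr


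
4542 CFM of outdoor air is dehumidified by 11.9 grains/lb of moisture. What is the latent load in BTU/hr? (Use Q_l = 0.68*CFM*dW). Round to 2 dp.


Q = 0.68 * 4542 * 11.9 = 36753.86 BTU/hr

36753.86 BTU/hr


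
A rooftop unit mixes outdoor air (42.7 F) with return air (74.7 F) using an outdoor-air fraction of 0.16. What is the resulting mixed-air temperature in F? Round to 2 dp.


T_mix = 0.16*42.7 + 0.84*74.7 = 69.58 F

69.58 F


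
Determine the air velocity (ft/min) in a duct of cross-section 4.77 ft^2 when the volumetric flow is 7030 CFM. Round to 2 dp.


V = 7030 / 4.77 = 1473.79 ft/min

1473.79 ft/min


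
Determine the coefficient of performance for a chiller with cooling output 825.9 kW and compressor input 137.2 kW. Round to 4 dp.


COP = 825.9 / 137.2 = 6.0197

6.0197


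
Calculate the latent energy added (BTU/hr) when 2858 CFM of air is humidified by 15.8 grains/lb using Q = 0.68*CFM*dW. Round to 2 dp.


Q = 0.68 * 2858 * 15.8 = 30706.35 BTU/hr

30706.35 BTU/hr


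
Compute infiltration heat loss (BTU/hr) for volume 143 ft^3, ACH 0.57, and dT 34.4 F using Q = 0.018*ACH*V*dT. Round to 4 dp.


Q = 0.018 * 0.57 * 143 * 34.4 = 50.4710 BTU/hr

50.4710 BTU/hr


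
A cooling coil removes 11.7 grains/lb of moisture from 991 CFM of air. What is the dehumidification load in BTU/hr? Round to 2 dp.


Q = 0.68 * 991 * 11.7 = 7884.40 BTU/hr

7884.40 BTU/hr


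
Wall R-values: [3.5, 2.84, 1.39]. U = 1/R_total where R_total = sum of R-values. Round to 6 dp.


R_total = 3.5 + 2.84 + 1.39 = 7.73
U = 1/7.73 = 0.129366

0.129366


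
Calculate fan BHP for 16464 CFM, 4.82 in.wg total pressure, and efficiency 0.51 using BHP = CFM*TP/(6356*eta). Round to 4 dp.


BHP = 16464 * 4.82 / (6356 * 0.51) = 24.4810 hp

24.4810 hp


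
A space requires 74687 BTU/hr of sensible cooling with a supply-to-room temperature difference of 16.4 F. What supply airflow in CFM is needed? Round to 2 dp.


CFM = 74687 / (1.08 * 16.4) = 4216.75

4216.75 CFM


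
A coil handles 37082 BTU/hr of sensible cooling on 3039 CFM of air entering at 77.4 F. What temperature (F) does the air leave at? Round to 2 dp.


dT = 37082/(1.08*3039) = 11.2982
T_leave = 77.4 - 11.2982 = 66.10 F

66.10 F


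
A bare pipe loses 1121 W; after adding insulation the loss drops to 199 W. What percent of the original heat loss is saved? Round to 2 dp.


Savings = ((1121-199)/1121)*100 = 82.25 %

82.25 %


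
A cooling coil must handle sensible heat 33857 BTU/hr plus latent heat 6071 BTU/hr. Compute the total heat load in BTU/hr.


Qt = 33857 + 6071 = 39928 BTU/hr

39928 BTU/hr


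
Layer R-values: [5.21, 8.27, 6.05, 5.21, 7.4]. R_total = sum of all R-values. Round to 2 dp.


R_total = 5.21 + 8.27 + 6.05 + 5.21 + 7.4 = 32.14

32.14


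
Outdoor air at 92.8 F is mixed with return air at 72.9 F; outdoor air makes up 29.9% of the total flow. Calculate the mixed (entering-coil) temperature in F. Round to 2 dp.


T_mix = 72.9 + (29.9/100)*(92.8-72.9) = 78.85 F

78.85 F


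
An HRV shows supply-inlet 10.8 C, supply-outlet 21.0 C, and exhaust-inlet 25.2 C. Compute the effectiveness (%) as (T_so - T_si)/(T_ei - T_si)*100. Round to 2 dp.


eff = (21.0-10.8)/(25.2-10.8)*100 = 70.83 %

70.83 %


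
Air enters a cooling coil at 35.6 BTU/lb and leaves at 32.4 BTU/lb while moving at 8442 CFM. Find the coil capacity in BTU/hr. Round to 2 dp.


Q = 4.5 * 8442 * (35.6 - 32.4) = 121564.80 BTU/hr

121564.80 BTU/hr


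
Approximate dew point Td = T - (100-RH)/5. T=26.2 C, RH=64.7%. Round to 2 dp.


Td = 26.2 - (100-64.7)/5 = 19.14 C

19.14 C


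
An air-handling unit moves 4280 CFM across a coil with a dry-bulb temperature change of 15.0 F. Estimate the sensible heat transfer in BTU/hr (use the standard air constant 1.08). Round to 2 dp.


Q = 1.08 * 4280 * 15.0 = 69336.00 BTU/hr

69336.00 BTU/hr


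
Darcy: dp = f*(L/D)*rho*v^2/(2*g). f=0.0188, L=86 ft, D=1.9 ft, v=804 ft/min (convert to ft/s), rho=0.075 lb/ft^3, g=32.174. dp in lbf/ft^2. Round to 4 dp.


v_fps = 804/60 = 13.4 ft/s
dp = 0.0188*(86/1.9)*0.075*13.4^2/(2*32.174) = 0.1781 lbf/ft^2

0.1781 lbf/ft^2


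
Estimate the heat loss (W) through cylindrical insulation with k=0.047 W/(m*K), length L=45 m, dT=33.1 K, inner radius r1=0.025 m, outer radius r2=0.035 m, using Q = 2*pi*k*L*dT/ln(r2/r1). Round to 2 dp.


Q = 2*pi*0.047*45*33.1/ln(0.035/0.025) = 1307.28 W

1307.28 W


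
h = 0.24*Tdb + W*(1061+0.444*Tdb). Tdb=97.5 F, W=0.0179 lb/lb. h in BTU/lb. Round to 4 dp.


h = 0.24*97.5 + 0.0179*(1061+0.444*97.5) = 43.1668 BTU/lb

43.1668 BTU/lb


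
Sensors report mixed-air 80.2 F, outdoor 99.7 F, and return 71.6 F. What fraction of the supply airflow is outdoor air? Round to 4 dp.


frac = (80.2 - 71.6) / (99.7 - 71.6) = 0.3060

0.3060


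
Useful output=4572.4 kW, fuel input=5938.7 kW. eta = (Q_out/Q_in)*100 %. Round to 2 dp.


eta = (4572.4/5938.7)*100 = 76.99 %

76.99 %


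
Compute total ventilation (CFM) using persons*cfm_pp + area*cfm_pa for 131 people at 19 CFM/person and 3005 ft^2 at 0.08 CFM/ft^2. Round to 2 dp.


Total = 131*19 + 3005*0.08 = 2729.40 CFM

2729.40 CFM


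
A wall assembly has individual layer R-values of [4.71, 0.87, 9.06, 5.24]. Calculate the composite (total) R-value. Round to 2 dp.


R_total = 4.71 + 0.87 + 9.06 + 5.24 = 19.88

19.88


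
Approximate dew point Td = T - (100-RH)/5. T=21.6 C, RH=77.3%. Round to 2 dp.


Td = 21.6 - (100-77.3)/5 = 17.06 C

17.06 C


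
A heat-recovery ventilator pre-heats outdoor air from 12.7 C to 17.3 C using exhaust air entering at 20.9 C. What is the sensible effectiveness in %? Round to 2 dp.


eff = (17.3-12.7)/(20.9-12.7)*100 = 56.10 %

56.10 %


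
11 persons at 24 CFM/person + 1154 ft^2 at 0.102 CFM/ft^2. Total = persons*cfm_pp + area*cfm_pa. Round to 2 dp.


Total = 11*24 + 1154*0.102 = 381.71 CFM

381.71 CFM


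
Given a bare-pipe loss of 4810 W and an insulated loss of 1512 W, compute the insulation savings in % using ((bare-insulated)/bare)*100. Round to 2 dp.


Savings = ((4810-1512)/4810)*100 = 68.57 %

68.57 %


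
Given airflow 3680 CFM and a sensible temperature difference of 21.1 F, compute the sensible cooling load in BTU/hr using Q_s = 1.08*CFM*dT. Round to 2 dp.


Q = 1.08 * 3680 * 21.1 = 83859.84 BTU/hr

83859.84 BTU/hr


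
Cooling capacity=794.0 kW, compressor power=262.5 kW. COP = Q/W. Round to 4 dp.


COP = 794.0 / 262.5 = 3.0248

3.0248


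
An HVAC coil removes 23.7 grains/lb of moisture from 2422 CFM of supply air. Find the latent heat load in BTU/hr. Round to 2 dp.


Q = 0.68 * 2422 * 23.7 = 39032.95 BTU/hr

39032.95 BTU/hr


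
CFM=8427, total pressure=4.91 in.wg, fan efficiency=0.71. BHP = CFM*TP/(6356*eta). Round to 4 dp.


BHP = 8427 * 4.91 / (6356 * 0.71) = 9.1688 hp

9.1688 hp


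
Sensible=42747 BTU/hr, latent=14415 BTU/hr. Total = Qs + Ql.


Qt = 42747 + 14415 = 57162 BTU/hr

57162 BTU/hr


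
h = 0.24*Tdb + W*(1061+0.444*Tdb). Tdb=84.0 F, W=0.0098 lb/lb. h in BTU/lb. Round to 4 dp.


h = 0.24*84.0 + 0.0098*(1061+0.444*84.0) = 30.9233 BTU/lb

30.9233 BTU/lb


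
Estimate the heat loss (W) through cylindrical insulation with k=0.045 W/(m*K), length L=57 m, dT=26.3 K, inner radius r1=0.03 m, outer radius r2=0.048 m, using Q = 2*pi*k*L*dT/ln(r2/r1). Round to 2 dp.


Q = 2*pi*0.045*57*26.3/ln(0.048/0.03) = 901.82 W

901.82 W


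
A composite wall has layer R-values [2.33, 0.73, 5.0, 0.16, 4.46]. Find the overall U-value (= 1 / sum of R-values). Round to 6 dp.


R_total = 2.33 + 0.73 + 5.0 + 0.16 + 4.46 = 12.68
U = 1/12.68 = 0.078864

0.078864


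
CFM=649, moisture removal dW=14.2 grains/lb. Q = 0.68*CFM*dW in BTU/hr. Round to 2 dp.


Q = 0.68 * 649 * 14.2 = 6266.74 BTU/hr

6266.74 BTU/hr


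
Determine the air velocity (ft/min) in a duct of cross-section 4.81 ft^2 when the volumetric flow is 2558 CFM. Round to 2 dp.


V = 2558 / 4.81 = 531.81 ft/min

531.81 ft/min


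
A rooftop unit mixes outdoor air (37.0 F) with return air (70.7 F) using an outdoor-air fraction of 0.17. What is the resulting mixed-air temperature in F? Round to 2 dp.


T_mix = 0.17*37.0 + 0.83*70.7 = 64.97 F

64.97 F


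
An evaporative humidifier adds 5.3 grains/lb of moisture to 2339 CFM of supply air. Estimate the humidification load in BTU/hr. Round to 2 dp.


Q = 0.68 * 2339 * 5.3 = 8429.76 BTU/hr

8429.76 BTU/hr


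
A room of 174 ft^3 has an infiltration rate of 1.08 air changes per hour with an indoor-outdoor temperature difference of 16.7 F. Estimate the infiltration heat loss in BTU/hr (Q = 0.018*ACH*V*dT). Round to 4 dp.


Q = 0.018 * 1.08 * 174 * 16.7 = 56.4888 BTU/hr

56.4888 BTU/hr


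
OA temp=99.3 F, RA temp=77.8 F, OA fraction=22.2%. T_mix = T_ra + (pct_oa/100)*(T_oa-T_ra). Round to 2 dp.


T_mix = 77.8 + (22.2/100)*(99.3-77.8) = 82.57 F

82.57 F


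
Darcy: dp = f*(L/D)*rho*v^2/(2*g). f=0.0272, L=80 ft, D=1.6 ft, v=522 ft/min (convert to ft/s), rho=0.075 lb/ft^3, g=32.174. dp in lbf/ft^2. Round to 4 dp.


v_fps = 522/60 = 8.7 ft/s
dp = 0.0272*(80/1.6)*0.075*8.7^2/(2*32.174) = 0.1200 lbf/ft^2

0.1200 lbf/ft^2


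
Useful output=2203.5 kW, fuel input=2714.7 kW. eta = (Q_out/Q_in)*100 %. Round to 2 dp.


eta = (2203.5/2714.7)*100 = 81.17 %

81.17 %


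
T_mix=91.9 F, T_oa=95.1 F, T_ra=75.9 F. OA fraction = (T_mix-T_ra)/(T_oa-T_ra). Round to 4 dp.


frac = (91.9 - 75.9) / (95.1 - 75.9) = 0.8333

0.8333


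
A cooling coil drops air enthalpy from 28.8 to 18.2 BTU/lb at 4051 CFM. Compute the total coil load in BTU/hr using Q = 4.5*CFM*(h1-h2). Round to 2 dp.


Q = 4.5 * 4051 * (28.8 - 18.2) = 193232.70 BTU/hr

193232.70 BTU/hr


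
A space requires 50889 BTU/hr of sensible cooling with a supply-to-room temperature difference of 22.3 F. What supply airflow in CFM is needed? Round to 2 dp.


CFM = 50889 / (1.08 * 22.3) = 2112.98

2112.98 CFM


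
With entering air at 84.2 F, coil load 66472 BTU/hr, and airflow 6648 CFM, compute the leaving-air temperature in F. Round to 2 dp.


dT = 66472/(1.08*6648) = 9.2581
T_leave = 84.2 - 9.2581 = 74.94 F

74.94 F


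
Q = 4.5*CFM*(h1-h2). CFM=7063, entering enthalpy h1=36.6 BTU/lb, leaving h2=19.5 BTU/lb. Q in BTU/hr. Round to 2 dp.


Q = 4.5 * 7063 * (36.6 - 19.5) = 543497.85 BTU/hr

543497.85 BTU/hr


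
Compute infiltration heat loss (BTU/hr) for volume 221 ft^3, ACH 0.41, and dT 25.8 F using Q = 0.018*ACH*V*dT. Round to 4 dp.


Q = 0.018 * 0.41 * 221 * 25.8 = 42.0793 BTU/hr

42.0793 BTU/hr


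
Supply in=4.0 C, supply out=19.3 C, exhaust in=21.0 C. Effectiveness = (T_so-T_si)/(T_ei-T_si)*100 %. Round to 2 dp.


eff = (19.3-4.0)/(21.0-4.0)*100 = 90.00 %

90.00 %


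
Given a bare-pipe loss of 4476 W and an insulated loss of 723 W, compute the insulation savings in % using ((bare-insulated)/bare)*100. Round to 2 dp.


Savings = ((4476-723)/4476)*100 = 83.85 %

83.85 %


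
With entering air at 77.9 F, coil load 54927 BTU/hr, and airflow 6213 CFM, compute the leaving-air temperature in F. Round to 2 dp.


dT = 54927/(1.08*6213) = 8.1858
T_leave = 77.9 - 8.1858 = 69.71 F

69.71 F


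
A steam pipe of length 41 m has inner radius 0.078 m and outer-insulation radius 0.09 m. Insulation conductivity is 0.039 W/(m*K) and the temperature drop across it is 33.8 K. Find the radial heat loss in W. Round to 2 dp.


Q = 2*pi*0.039*41*33.8/ln(0.09/0.078) = 2373.03 W

2373.03 W


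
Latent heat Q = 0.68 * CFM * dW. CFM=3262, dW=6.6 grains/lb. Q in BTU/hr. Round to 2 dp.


Q = 0.68 * 3262 * 6.6 = 14639.86 BTU/hr

14639.86 BTU/hr


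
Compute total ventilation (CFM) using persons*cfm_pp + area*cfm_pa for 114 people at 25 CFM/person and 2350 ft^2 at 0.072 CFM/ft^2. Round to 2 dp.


Total = 114*25 + 2350*0.072 = 3019.20 CFM

3019.20 CFM


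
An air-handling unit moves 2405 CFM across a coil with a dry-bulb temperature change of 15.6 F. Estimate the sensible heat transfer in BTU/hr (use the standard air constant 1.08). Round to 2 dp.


Q = 1.08 * 2405 * 15.6 = 40519.44 BTU/hr

40519.44 BTU/hr


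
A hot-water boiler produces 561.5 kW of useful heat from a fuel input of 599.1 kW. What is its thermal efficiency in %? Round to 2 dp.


eta = (561.5/599.1)*100 = 93.72 %

93.72 %


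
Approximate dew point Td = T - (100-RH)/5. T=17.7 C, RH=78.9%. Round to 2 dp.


Td = 17.7 - (100-78.9)/5 = 13.48 C

13.48 C


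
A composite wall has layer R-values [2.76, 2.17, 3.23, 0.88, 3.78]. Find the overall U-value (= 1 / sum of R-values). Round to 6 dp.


R_total = 2.76 + 2.17 + 3.23 + 0.88 + 3.78 = 12.82
U = 1/12.82 = 0.078003

0.078003


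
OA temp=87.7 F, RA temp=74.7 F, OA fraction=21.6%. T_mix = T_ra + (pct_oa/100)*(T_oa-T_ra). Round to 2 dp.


T_mix = 74.7 + (21.6/100)*(87.7-74.7) = 77.51 F

77.51 F


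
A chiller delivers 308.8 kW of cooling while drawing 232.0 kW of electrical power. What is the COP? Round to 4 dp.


COP = 308.8 / 232.0 = 1.3310

1.3310


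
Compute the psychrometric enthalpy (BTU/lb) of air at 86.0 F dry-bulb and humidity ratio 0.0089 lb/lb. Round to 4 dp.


h = 0.24*86.0 + 0.0089*(1061+0.444*86.0) = 30.4227 BTU/lb

30.4227 BTU/lb


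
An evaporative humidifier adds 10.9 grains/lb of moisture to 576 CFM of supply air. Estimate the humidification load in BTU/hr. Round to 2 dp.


Q = 0.68 * 576 * 10.9 = 4269.31 BTU/hr

4269.31 BTU/hr


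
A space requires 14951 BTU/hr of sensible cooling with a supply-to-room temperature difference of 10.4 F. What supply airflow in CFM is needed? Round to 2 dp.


CFM = 14951 / (1.08 * 10.4) = 1331.11

1331.11 CFM


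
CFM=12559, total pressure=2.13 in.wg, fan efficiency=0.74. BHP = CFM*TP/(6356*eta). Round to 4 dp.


BHP = 12559 * 2.13 / (6356 * 0.74) = 5.6875 hp

5.6875 hp


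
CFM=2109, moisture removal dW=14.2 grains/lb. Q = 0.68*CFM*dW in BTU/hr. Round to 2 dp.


Q = 0.68 * 2109 * 14.2 = 20364.50 BTU/hr

20364.50 BTU/hr


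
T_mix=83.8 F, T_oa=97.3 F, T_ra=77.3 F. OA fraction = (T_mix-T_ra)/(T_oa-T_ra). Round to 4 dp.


frac = (83.8 - 77.3) / (97.3 - 77.3) = 0.3250

0.3250


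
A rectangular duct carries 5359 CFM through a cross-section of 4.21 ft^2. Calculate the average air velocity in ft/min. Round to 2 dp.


V = 5359 / 4.21 = 1272.92 ft/min

1272.92 ft/min


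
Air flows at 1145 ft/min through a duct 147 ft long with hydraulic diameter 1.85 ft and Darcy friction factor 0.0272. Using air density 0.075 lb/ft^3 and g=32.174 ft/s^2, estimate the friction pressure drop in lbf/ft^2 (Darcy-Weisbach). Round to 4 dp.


v_fps = 1145/60 = 19.0833 ft/s
dp = 0.0272*(147/1.85)*0.075*19.0833^2/(2*32.174) = 0.9174 lbf/ft^2

0.9174 lbf/ft^2


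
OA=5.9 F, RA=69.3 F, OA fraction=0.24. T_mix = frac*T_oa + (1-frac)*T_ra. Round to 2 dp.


T_mix = 0.24*5.9 + 0.76*69.3 = 54.08 F

54.08 F


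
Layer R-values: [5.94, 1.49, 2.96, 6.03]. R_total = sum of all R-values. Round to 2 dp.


R_total = 5.94 + 1.49 + 2.96 + 6.03 = 16.42

16.42


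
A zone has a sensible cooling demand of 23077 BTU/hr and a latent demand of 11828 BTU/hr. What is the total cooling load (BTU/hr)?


Qt = 23077 + 11828 = 34905 BTU/hr

34905 BTU/hr


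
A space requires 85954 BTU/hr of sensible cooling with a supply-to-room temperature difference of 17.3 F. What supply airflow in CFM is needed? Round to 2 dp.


CFM = 85954 / (1.08 * 17.3) = 4600.41

4600.41 CFM


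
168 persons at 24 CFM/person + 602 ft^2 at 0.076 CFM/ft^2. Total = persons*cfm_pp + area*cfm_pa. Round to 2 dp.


Total = 168*24 + 602*0.076 = 4077.75 CFM

4077.75 CFM


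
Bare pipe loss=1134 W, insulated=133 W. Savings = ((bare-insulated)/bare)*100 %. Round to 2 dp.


Savings = ((1134-133)/1134)*100 = 88.27 %

88.27 %


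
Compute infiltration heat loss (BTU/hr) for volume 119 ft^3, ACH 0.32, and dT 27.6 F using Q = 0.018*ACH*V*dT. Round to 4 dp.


Q = 0.018 * 0.32 * 119 * 27.6 = 18.9181 BTU/hr

18.9181 BTU/hr


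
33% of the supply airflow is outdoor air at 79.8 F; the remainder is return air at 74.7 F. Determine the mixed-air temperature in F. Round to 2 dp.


T_mix = 0.33*79.8 + 0.67*74.7 = 76.38 F

76.38 F


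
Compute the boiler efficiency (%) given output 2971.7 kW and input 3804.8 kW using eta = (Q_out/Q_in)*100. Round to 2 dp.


eta = (2971.7/3804.8)*100 = 78.10 %

78.10 %


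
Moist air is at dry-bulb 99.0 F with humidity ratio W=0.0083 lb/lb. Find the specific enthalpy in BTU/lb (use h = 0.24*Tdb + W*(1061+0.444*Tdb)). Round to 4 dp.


h = 0.24*99.0 + 0.0083*(1061+0.444*99.0) = 32.9311 BTU/lb

32.9311 BTU/lb


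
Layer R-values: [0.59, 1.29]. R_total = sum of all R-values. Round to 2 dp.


R_total = 0.59 + 1.29 = 1.88

1.88


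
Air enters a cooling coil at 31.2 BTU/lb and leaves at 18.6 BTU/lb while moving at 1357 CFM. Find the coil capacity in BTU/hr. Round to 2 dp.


Q = 4.5 * 1357 * (31.2 - 18.6) = 76941.90 BTU/hr

76941.90 BTU/hr


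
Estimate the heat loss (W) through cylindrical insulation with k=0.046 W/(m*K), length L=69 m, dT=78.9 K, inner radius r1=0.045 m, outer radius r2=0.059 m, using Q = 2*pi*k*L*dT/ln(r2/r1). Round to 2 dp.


Q = 2*pi*0.046*69*78.9/ln(0.059/0.045) = 5808.91 W

5808.91 W


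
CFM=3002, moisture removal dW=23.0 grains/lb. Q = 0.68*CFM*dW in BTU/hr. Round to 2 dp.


Q = 0.68 * 3002 * 23.0 = 46951.28 BTU/hr

46951.28 BTU/hr


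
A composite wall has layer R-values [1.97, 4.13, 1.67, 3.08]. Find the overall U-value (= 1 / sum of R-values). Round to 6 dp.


R_total = 1.97 + 4.13 + 1.67 + 3.08 = 10.85
U = 1/10.85 = 0.092166

0.092166


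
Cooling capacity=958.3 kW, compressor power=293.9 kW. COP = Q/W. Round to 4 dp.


COP = 958.3 / 293.9 = 3.2606

3.2606


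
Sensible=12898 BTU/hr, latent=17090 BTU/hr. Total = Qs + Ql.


Qt = 12898 + 17090 = 29988 BTU/hr

29988 BTU/hr


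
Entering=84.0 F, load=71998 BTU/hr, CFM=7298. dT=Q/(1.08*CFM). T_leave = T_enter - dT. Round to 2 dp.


dT = 71998/(1.08*7298) = 9.1347
T_leave = 84.0 - 9.1347 = 74.87 F

74.87 F


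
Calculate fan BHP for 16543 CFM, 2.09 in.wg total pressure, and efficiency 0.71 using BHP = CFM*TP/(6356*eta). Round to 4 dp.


BHP = 16543 * 2.09 / (6356 * 0.71) = 7.6616 hp

7.6616 hp


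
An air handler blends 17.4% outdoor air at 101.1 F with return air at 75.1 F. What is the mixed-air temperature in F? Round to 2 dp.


T_mix = 75.1 + (17.4/100)*(101.1-75.1) = 79.62 F

79.62 F


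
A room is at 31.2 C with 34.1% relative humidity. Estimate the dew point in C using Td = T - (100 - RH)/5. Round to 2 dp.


Td = 31.2 - (100-34.1)/5 = 18.02 C

18.02 C


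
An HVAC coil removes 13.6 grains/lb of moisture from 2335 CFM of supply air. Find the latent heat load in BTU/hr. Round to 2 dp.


Q = 0.68 * 2335 * 13.6 = 21594.08 BTU/hr

21594.08 BTU/hr


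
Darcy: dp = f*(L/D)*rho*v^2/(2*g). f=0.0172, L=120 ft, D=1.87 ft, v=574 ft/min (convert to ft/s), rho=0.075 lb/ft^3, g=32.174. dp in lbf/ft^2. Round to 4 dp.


v_fps = 574/60 = 9.5667 ft/s
dp = 0.0172*(120/1.87)*0.075*9.5667^2/(2*32.174) = 0.1177 lbf/ft^2

0.1177 lbf/ft^2


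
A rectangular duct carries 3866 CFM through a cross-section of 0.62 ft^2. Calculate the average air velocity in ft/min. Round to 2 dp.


V = 3866 / 0.62 = 6235.48 ft/min

6235.48 ft/min


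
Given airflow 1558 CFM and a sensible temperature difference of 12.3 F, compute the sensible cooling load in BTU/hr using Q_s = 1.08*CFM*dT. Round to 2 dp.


Q = 1.08 * 1558 * 12.3 = 20696.47 BTU/hr

20696.47 BTU/hr


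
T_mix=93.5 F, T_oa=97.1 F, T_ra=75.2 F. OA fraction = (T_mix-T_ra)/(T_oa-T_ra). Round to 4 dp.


frac = (93.5 - 75.2) / (97.1 - 75.2) = 0.8356

0.8356


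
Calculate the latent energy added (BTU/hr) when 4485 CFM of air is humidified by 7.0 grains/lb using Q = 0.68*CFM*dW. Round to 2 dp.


Q = 0.68 * 4485 * 7.0 = 21348.60 BTU/hr

21348.60 BTU/hr


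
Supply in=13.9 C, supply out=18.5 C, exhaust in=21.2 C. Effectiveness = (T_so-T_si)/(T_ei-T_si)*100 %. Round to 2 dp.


eff = (18.5-13.9)/(21.2-13.9)*100 = 63.01 %

63.01 %


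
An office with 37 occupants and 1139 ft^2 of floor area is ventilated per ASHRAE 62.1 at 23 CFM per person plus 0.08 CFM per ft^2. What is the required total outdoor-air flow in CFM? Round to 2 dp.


Total = 37*23 + 1139*0.08 = 942.12 CFM

942.12 CFM


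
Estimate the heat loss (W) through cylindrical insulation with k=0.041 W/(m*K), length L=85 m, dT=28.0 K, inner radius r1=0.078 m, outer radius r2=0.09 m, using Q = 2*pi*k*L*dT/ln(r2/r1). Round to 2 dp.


Q = 2*pi*0.041*85*28.0/ln(0.09/0.078) = 4284.48 W

4284.48 W
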